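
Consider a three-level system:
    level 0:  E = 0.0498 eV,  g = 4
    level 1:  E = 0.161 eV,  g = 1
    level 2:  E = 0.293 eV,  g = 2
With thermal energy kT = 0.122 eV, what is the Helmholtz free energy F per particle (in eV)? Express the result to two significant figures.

-0.14 eV

Eᵢ/kT = 0.4082, 1.320, 2.402.
Z = Σ gᵢe^(−Eᵢ/kT) = 4·e^(−0.4082) + 1·e^(−1.320) + 2·e^(−2.402) = 2.659 + 0.2671 + 0.1811 = 3.107.
F = −kT ln Z = −0.122 × ln(3.107) = −0.122 × 1.134 = -0.14 eV.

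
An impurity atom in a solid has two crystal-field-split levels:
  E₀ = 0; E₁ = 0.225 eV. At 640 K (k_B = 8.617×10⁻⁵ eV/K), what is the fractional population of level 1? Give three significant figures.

0.0166

k_BT = 8.617×10⁻⁵ × 640 K = 0.055149 eV.
Eᵢ/kT = 0, 4.0799.
Z = Σ e^(−Eᵢ/kT) = e^(−0) + e^(−4.0799) = 1.0000 + 0.016909 = 1.0169.
P₁ = e^(−E₁/kT) / Z = 0.016909/1.0169 = 0.0166.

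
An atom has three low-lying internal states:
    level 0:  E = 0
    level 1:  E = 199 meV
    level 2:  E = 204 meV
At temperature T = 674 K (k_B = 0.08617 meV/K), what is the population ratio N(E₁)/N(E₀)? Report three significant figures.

k_BT = 0.08617 × 674 K = 58.079 meV.
n₁/n₀ = exp[−(E₁−E₀)/kT] = exp(−(199 meV)/(58.079 meV)) = exp(-3.4264) = 0.0325.

0.0325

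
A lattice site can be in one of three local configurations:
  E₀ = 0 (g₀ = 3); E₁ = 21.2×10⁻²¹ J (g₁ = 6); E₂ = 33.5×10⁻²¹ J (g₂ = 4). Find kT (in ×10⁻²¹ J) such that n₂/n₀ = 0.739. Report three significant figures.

56.8 ×10⁻²¹ J

n₂/n₀ = (g₂/g₀) exp[−(E₂−E₀)/kT] = 0.739.
⇒ (E₂−E₀)/kT = ln((4/3)/0.739) = ln(1.8042) = 0.59012.
kT = 33.5 ×10⁻²¹ J / 0.59012 = 56.8 ×10⁻²¹ J.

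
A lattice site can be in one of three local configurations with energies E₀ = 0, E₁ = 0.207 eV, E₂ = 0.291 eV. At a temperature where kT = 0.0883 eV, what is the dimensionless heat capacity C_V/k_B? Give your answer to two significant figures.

0.73

Eᵢ/kT = 0, 2.344, 3.296.
Z = Σ e^(−Eᵢ/kT) = e^(−0) + e^(−2.344) + e^(−3.296) = 1.000 + 0.09594 + 0.03703 = 1.133.
⟨E⟩ = 0.02704 eV, ⟨E²⟩ = 0.006396 eV².
C_V/k_B = (⟨E²⟩ − ⟨E⟩²)/(kT)² = (0.006396 − 0.0007312)/0.007797 = 0.73.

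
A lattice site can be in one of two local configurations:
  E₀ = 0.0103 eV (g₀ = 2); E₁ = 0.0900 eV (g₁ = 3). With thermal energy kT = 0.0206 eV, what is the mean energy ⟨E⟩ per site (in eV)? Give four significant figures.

Eᵢ/kT = 0.500000, 4.36893.
Z = Σ gᵢe^(−Eᵢ/kT) = 2·e^(−0.500000) + 3·e^(−4.36893) = 1.21306 + 0.0379944 = 1.25105.
⟨E⟩ = Σ Eᵢ gᵢe^(−Eᵢ/kT) / Z = (0.0103·1.21306 + 0.0900·0.0379944) / 1.25105 = 0.01272 eV.

0.01272 eV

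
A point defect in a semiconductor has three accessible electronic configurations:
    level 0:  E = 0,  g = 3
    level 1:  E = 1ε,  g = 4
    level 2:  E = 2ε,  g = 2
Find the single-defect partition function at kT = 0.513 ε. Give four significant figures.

Z = 3.610

Eᵢ/kT = 0, 1.94932, 3.89864.
Z = Σ gᵢe^(−Eᵢ/kT) = 3·e^(−0) + 4·e^(−1.94932) + 2·e^(−3.89864) = 3.00000 + 0.569483 + 0.0405389 = 3.61002.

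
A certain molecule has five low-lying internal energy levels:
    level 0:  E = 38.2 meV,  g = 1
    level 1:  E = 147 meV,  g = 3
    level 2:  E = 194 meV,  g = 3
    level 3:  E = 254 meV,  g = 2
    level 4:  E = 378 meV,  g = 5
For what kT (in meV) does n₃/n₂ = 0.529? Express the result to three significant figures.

n₃/n₂ = (g₃/g₂) exp[−(E₃−E₂)/kT] = 0.529.
⇒ (E₃−E₂)/kT = ln((2/3)/0.529) = ln(1.2602) = 0.23127.
kT = 60 meV / 0.23127 = 259 meV.

259 meV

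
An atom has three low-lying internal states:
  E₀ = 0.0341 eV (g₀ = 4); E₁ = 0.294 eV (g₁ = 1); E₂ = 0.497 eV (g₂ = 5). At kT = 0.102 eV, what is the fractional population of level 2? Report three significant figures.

Eᵢ/kT = 0.33431, 2.8824, 4.8725.
Z = Σ gᵢe^(−Eᵢ/kT) = 4·e^(−0.33431) + 1·e^(−2.8824) + 5·e^(−4.8725) = 2.8633 + 0.056000 + 0.038271 = 2.9576.
P₂ = g₂ e^(−E₂/kT) / Z = 0.038271/2.9576 = 0.0129.

0.0129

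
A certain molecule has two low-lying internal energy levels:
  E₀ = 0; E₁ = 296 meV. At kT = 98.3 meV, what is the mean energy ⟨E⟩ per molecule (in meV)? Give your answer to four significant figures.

13.89 meV

Eᵢ/kT = 0, 3.01119.
Z = Σ e^(−Eᵢ/kT) = e^(−0) + e^(−3.01119) = 1.00000 + 0.0492331 = 1.04923.
⟨E⟩ = Σ Eᵢ e^(−Eᵢ/kT) / Z = (0·1.00000 + 296·0.0492331) / 1.04923 = 13.89 meV.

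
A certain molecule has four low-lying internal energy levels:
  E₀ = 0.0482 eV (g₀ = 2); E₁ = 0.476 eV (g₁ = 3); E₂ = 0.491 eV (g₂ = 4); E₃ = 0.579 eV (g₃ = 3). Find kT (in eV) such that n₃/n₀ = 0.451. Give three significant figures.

0.442 eV

n₃/n₀ = (g₃/g₀) exp[−(E₃−E₀)/kT] = 0.451.
⇒ (E₃−E₀)/kT = ln((3/2)/0.451) = ln(3.3259) = 1.2017.
kT = 0.5308 eV / 1.2017 = 0.442 eV.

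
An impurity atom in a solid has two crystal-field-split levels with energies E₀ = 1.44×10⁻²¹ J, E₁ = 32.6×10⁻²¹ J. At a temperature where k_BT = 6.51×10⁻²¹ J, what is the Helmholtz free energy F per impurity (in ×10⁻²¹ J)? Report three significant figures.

Eᵢ/kT = 0.22120, 5.0077.
Z = Σ e^(−Eᵢ/kT) = e^(−0.22120) + e^(−5.0077) = 0.80156 + 0.0066863 = 0.80825.
F = −kT ln Z = −6.51 × ln(0.80825) = −6.51 × -0.21288 = 1.39 ×10⁻²¹ J.

1.39 ×10⁻²¹ J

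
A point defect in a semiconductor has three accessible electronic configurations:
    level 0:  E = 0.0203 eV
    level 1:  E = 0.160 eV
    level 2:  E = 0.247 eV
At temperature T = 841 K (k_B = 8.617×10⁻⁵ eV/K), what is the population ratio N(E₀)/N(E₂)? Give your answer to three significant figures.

k_BT = 8.617×10⁻⁵ × 841 K = 0.072469 eV.
n₀/n₂ = exp[−(E₀−E₂)/kT] = exp(−(-0.2267 eV)/(0.072469 eV)) = exp(3.1282) = 22.8.

22.8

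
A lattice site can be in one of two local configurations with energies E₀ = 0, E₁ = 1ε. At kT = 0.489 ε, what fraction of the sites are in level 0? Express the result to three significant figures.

0.885

Eᵢ/kT = 0, 2.0450.
Z = Σ e^(−Eᵢ/kT) = e^(−0) + e^(−2.0450) = 1.0000 + 0.12938 = 1.1294.
P₀ = e^(−E₀/kT) / Z = 1.0000/1.1294 = 0.885.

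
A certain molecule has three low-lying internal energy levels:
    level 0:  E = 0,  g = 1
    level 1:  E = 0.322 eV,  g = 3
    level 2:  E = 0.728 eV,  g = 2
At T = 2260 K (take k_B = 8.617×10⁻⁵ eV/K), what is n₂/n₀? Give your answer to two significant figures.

0.048

k_BT = 8.617×10⁻⁵ × 2260 K = 0.1947 eV.
n₂/n₀ = (g₂/g₀) exp[−(E₂−E₀)/kT] = (2/1) × exp(−(0.728 eV)/(0.1947 eV)) = (2/1) × exp(-3.739) = 0.048.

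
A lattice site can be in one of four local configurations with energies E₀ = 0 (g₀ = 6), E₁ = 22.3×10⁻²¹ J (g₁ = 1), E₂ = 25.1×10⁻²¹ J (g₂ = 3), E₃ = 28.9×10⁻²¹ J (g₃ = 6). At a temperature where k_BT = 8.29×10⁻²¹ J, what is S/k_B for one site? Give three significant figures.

2.05

Eᵢ/kT = 0, 2.6900, 3.0277, 3.4861.
Z = Σ gᵢe^(−Eᵢ/kT) = 6·e^(−0) + 1·e^(−2.6900) + 3·e^(−3.0277) + 6·e^(−3.4861) = 6.0000 + 0.067881 + 0.14528 + 0.18372 = 6.3969.
⟨E⟩ = Σ EᵢPᵢ = 1.6367 ×10⁻²¹ J.
S/k_B = ln Z + ⟨E⟩/kT = ln(6.3969) + 1.6367/8.29 = 1.8558 + 0.19743 = 2.05.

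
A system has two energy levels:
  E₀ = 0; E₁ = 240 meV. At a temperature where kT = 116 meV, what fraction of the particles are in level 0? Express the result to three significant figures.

0.888

Eᵢ/kT = 0, 2.0690.
Z = Σ e^(−Eᵢ/kT) = e^(−0) + e^(−2.0690) = 1.0000 + 0.12631 = 1.1263.
P₀ = e^(−E₀/kT) / Z = 1.0000/1.1263 = 0.888.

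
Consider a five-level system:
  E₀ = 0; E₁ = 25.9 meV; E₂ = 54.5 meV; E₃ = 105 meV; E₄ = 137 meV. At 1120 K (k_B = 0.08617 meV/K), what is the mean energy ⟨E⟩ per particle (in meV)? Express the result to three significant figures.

41.0 meV

k_BT = 0.08617 × 1120 K = 96.510 meV.
Eᵢ/kT = 0, 0.26837, 0.56471, 1.0880, 1.4195.
Z = Σ e^(−Eᵢ/kT) = e^(−0) + e^(−0.26837) + e^(−0.56471) + e^(−1.0880) + e^(−1.4195) = 1.0000 + 0.76462 + 0.56852 + 0.33689 + 0.24183 = 2.9119.
⟨E⟩ = Σ Eᵢ e^(−Eᵢ/kT) / Z = (0·1.0000 + 25.9·0.76462 + 54.5·0.56852 + 105·0.33689 + 137·0.24183) / 2.9119 = 41.0 meV.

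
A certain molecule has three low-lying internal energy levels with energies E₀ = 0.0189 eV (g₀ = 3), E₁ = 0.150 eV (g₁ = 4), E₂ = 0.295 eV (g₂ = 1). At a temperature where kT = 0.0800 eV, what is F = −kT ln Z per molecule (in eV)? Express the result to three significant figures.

Eᵢ/kT = 0.23625, 1.8750, 3.6875.
Z = Σ gᵢe^(−Eᵢ/kT) = 3·e^(−0.23625) + 4·e^(−1.8750) + 1·e^(−3.6875) = 2.3687 + 0.61342 + 0.025035 = 3.0072.
F = −kT ln Z = −0.0800 × ln(3.0072) = −0.0800 × 1.1010 = -0.0881 eV.

-0.0881 eV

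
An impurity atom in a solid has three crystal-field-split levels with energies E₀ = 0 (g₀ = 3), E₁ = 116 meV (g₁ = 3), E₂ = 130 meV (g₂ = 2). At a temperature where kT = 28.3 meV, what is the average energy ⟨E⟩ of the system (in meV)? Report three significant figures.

2.74 meV

Eᵢ/kT = 0, 4.0989, 4.5936.
Z = Σ gᵢe^(−Eᵢ/kT) = 3·e^(−0) + 3·e^(−4.0989) + 2·e^(−4.5936) = 3.0000 + 0.049773 + 0.020233 = 3.0700.
⟨E⟩ = Σ Eᵢ gᵢe^(−Eᵢ/kT) / Z = (0·3.0000 + 116·0.049773 + 130·0.020233) / 3.0700 = 2.74 meV.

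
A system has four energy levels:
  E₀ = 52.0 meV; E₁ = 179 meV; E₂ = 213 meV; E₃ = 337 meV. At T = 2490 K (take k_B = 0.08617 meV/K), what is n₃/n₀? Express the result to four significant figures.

0.2649

k_BT = 0.08617 × 2490 K = 214.563 meV.
n₃/n₀ = exp[−(E₃−E₀)/kT] = exp(−(285.0 meV)/(214.563 meV)) = exp(-1.32828) = 0.2649.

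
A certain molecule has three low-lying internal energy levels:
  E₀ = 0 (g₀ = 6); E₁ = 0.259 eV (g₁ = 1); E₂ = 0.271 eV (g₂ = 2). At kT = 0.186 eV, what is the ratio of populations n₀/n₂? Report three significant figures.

n₀/n₂ = (g₀/g₂) exp[−(E₀−E₂)/kT] = (6/2) × exp(−(-0.271 eV)/(0.186 eV)) = (6/2) × exp(1.4570) = 12.9.

12.9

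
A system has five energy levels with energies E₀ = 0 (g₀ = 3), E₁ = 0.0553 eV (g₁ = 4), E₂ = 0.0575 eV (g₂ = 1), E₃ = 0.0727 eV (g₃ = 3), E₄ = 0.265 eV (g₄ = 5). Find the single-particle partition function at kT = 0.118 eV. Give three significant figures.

Z = 8.27

Eᵢ/kT = 0, 0.46864, 0.48729, 0.61610, 2.2458.
Z = Σ gᵢe^(−Eᵢ/kT) = 3·e^(−0) + 4·e^(−0.46864) + 1·e^(−0.48729) + 3·e^(−0.61610) + 5·e^(−2.2458) = 3.0000 + 2.5034 + 0.61429 + 1.6201 + 0.52921 = 8.2670.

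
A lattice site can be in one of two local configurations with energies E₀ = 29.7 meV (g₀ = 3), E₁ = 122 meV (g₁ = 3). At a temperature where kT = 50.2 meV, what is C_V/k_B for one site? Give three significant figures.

Eᵢ/kT = 0.59163, 2.4303.
Z = Σ gᵢe^(−Eᵢ/kT) = 3·e^(−0.59163) + 3·e^(−2.4303) = 1.6603 + 0.26403 = 1.9243.
⟨E⟩ = 42.365 meV, ⟨E²⟩ = 2803.3 meV².
C_V/k_B = (⟨E²⟩ − ⟨E⟩²)/(kT)² = (2803.3 − 1794.8)/2520.0 = 0.400.

0.400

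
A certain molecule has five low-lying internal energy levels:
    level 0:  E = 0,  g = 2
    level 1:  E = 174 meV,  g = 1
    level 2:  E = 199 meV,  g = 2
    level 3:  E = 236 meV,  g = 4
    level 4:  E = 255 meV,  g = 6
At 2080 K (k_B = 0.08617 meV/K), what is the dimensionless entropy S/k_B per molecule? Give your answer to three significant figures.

2.54

k_BT = 0.08617 × 2080 K = 179.23 meV.
Eᵢ/kT = 0, 0.97082, 1.1103, 1.3167, 1.4228.
Z = Σ gᵢe^(−Eᵢ/kT) = 2·e^(−0) + 1·e^(−0.97082) + 2·e^(−1.1103) + 4·e^(−1.3167) + 6·e^(−1.4228) = 2.0000 + 0.37877 + 0.65892 + 1.0721 + 1.4462 = 5.5560.
⟨E⟩ = Σ EᵢPᵢ = 147.38 meV.
S/k_B = ln Z + ⟨E⟩/kT = ln(5.5560) + 147.38/179.23 = 1.7149 + 0.82230 = 2.54.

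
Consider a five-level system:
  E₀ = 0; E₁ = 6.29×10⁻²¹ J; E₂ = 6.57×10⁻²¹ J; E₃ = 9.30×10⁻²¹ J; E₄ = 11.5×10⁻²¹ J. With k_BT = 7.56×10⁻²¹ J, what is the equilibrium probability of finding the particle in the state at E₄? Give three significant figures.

0.0924

Eᵢ/kT = 0, 0.83201, 0.86905, 1.2302, 1.5212.
Z = Σ e^(−Eᵢ/kT) = e^(−0) + e^(−0.83201) + e^(−0.86905) + e^(−1.2302) + e^(−1.5212) = 1.0000 + 0.43517 + 0.41935 + 0.29223 + 0.21845 = 2.3652.
P₄ = e^(−E₄/kT) / Z = 0.21845/2.3652 = 0.0924.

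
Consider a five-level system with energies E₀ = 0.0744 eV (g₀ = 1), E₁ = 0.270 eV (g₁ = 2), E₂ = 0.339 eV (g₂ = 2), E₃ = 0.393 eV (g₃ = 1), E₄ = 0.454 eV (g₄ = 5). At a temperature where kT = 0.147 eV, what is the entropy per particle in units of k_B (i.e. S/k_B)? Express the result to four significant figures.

Eᵢ/kT = 0.506122, 1.83673, 2.30612, 2.67347, 3.08844.
Z = Σ gᵢe^(−Eᵢ/kT) = 1·e^(−0.506122) + 2·e^(−1.83673) + 2·e^(−2.30612) + 1·e^(−2.67347) + 5·e^(−3.08844) = 0.602829 + 0.318675 + 0.199294 + 0.0690123 + 0.227865 = 1.41768.
⟨E⟩ = Σ EᵢPᵢ = 0.232088 eV.
S/k_B = ln Z + ⟨E⟩/kT = ln(1.41768) + 0.232088/0.147 = 0.349022 + 1.57883 = 1.928.

1.928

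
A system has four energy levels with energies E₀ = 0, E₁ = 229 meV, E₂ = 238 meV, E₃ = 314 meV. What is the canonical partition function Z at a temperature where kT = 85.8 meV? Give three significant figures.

Eᵢ/kT = 0, 2.6690, 2.7739, 3.6597.
Z = Σ e^(−Eᵢ/kT) = e^(−0) + e^(−2.6690) + e^(−2.7739) + e^(−3.6597) = 1.0000 + 0.069322 + 0.062418 + 0.025740 = 1.1575.

Z = 1.16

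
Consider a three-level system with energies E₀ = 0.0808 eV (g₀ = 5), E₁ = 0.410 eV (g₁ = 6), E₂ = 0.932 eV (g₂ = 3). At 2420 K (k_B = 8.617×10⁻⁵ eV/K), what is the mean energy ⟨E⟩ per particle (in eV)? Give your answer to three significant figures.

k_BT = 8.617×10⁻⁵ × 2420 K = 0.20853 eV.
Eᵢ/kT = 0.38747, 1.9661, 4.4694.
Z = Σ gᵢe^(−Eᵢ/kT) = 5·e^(−0.38747) + 6·e^(−1.9661) + 3·e^(−4.4694) = 3.3939 + 0.84001 + 0.034363 = 4.2683.
⟨E⟩ = Σ Eᵢ gᵢe^(−Eᵢ/kT) / Z = (0.0808·3.3939 + 0.410·0.84001 + 0.932·0.034363) / 4.2683 = 0.152 eV.

0.152 eV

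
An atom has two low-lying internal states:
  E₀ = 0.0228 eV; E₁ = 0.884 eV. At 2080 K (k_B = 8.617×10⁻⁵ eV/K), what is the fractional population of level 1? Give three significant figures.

0.00812

k_BT = 8.617×10⁻⁵ × 2080 K = 0.17923 eV.
Eᵢ/kT = 0.12721, 4.9322.
Z = Σ e^(−Eᵢ/kT) = e^(−0.12721) + e^(−4.9322) = 0.88055 + 0.0072106 = 0.88776.
P₁ = e^(−E₁/kT) / Z = 0.0072106/0.88776 = 0.00812.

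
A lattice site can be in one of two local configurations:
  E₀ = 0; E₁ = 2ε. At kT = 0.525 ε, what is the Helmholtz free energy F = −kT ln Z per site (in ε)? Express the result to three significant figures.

-0.0115 ε

Eᵢ/kT = 0, 3.8095.
Z = Σ e^(−Eᵢ/kT) = e^(−0) + e^(−3.8095) = 1.0000 + 0.022159 = 1.0222.
F = −kT ln Z = −0.525 × ln(1.0222) = −0.525 × 0.021957 = -0.0115 ε.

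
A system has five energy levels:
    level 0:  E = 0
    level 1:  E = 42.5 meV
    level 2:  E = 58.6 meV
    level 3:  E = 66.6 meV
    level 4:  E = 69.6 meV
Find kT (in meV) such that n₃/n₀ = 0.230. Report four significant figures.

45.32 meV

n₃/n₀ = exp[−(E₃−E₀)/kT] = 0.230.
⇒ (E₃−E₀)/kT = ln(1/0.230) = ln(4.34783) = 1.46968.
kT = 66.6 meV / 1.46968 = 45.32 meV.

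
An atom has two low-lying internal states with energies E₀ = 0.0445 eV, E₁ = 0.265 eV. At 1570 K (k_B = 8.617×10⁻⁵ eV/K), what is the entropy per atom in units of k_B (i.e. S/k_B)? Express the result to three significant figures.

k_BT = 8.617×10⁻⁵ × 1570 K = 0.13529 eV.
Eᵢ/kT = 0.32892, 1.9588.
Z = Σ e^(−Eᵢ/kT) = e^(−0.32892) + e^(−1.9588) = 0.71970 + 0.14103 = 0.86073.
⟨E⟩ = Σ EᵢPᵢ = 0.080629 eV.
S/k_B = ln Z + ⟨E⟩/kT = ln(0.86073) + 0.080629/0.13529 = -0.14997 + 0.59597 = 0.446.

0.446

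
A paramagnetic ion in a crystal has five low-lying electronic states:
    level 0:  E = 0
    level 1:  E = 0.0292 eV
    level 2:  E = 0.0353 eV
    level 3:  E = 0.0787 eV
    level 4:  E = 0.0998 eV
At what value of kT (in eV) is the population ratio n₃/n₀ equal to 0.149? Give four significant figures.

n₃/n₀ = exp[−(E₃−E₀)/kT] = 0.149.
⇒ (E₃−E₀)/kT = ln(1/0.149) = ln(6.71141) = 1.90381.
kT = 0.0787 eV / 1.90381 = 0.04134 eV.

0.04134 eV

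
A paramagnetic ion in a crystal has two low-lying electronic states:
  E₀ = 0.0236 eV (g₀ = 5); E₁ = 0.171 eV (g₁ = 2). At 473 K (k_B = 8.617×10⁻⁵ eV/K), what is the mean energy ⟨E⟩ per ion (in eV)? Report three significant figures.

0.0252 eV

k_BT = 8.617×10⁻⁵ × 473 K = 0.040758 eV.
Eᵢ/kT = 0.57903, 4.1955.
Z = Σ gᵢe^(−Eᵢ/kT) = 5·e^(−0.57903) + 2·e^(−4.1955) = 2.8022 + 0.030126 = 2.8323.
⟨E⟩ = Σ Eᵢ gᵢe^(−Eᵢ/kT) / Z = (0.0236·2.8022 + 0.171·0.030126) / 2.8323 = 0.0252 eV.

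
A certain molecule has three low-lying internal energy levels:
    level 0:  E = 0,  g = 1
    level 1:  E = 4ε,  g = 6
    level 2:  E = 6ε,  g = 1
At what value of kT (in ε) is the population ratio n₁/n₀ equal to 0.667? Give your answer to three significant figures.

n₁/n₀ = (g₁/g₀) exp[−(E₁−E₀)/kT] = 0.667.
⇒ (E₁−E₀)/kT = ln((6/1)/0.667) = ln(8.9955) = 2.1967.
kT = 4ε / 2.1967 = 1.82 ε.

1.82 ε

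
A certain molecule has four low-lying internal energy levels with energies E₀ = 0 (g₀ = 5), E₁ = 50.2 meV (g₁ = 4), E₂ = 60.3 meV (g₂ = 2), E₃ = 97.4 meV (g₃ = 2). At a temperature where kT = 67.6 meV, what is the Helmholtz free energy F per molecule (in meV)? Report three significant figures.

Eᵢ/kT = 0, 0.74260, 0.89201, 1.4408.
Z = Σ gᵢe^(−Eᵢ/kT) = 5·e^(−0) + 4·e^(−0.74260) + 2·e^(−0.89201) + 2·e^(−1.4408) = 5.0000 + 1.9035 + 0.81966 + 0.47348 = 8.1966.
F = −kT ln Z = −67.6 × ln(8.1966) = −67.6 × 2.1037 = -142 meV.

-142 meV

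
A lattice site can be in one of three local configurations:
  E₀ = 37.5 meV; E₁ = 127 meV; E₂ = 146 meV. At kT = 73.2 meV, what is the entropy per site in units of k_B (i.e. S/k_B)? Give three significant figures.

0.878

Eᵢ/kT = 0.51230, 1.7350, 1.9945.
Z = Σ e^(−Eᵢ/kT) = e^(−0.51230) + e^(−1.7350) + e^(−1.9945) = 0.59912 + 0.17640 + 0.13608 = 0.91160.
⟨E⟩ = Σ EᵢPᵢ = 71.015 meV.
S/k_B = ln Z + ⟨E⟩/kT = ln(0.91160) + 71.015/73.2 = -0.092554 + 0.97015 = 0.878.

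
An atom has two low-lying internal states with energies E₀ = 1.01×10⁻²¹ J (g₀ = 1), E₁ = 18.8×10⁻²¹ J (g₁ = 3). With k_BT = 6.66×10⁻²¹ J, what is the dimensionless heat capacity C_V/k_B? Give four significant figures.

Eᵢ/kT = 0.151652, 2.82282.
Z = Σ gᵢe^(−Eᵢ/kT) = 1·e^(−0.151652) + 3·e^(−2.82282) = 0.859287 + 0.178314 = 1.03760.
⟨E⟩ = 4.06725, ⟨E²⟩ = 61.5843.
C_V/k_B = (⟨E²⟩ − ⟨E⟩²)/(kT)² = (61.5843 − 16.5425)/44.3556 = 1.015.

1.015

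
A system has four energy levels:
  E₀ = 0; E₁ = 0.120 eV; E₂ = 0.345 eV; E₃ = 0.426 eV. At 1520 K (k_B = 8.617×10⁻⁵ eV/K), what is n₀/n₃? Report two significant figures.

26

k_BT = 8.617×10⁻⁵ × 1520 K = 0.1310 eV.
n₀/n₃ = exp[−(E₀−E₃)/kT] = exp(−(-0.426 eV)/(0.1310 eV)) = exp(3.252) = 26.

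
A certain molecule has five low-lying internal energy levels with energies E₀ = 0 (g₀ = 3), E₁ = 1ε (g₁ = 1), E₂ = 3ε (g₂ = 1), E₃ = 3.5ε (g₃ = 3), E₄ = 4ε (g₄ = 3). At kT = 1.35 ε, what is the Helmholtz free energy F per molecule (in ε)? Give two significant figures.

-1.9 ε

Eᵢ/kT = 0, 0.7407, 2.222, 2.593, 2.963.
Z = Σ gᵢe^(−Eᵢ/kT) = 3·e^(−0) + 1·e^(−0.7407) + 1·e^(−2.222) + 3·e^(−2.593) + 3·e^(−2.963) = 3.000 + 0.4768 + 0.1084 + 0.2244 + 0.1550 = 3.965.
F = −kT ln Z = −1.35 × ln(3.965) = −1.35 × 1.378 = -1.9 ε.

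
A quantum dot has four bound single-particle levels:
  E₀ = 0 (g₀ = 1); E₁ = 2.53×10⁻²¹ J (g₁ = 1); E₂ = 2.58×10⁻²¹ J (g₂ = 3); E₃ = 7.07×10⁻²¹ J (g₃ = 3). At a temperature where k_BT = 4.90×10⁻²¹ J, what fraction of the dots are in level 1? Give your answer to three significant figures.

Eᵢ/kT = 0, 0.51633, 0.52653, 1.4429.
Z = Σ gᵢe^(−Eᵢ/kT) = 1·e^(−0) + 1·e^(−0.51633) + 3·e^(−0.52653) + 3·e^(−1.4429) = 1.0000 + 0.59671 + 1.7720 + 0.70872 = 4.0774.
P₁ = g₁ e^(−E₁/kT) / Z = 0.59671/4.0774 = 0.146.

0.146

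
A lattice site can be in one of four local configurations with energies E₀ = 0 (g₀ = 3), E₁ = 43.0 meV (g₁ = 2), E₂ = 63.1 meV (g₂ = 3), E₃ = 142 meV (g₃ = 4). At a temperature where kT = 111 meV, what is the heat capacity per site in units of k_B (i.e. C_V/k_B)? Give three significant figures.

Eᵢ/kT = 0, 0.38739, 0.56847, 1.2793.
Z = Σ gᵢe^(−Eᵢ/kT) = 3·e^(−0) + 2·e^(−0.38739) + 3·e^(−0.56847) + 4·e^(−1.2793) = 3.0000 + 1.3577 + 1.6992 + 1.1129 = 7.1698.
⟨E⟩ = 45.138 meV, ⟨E²⟩ = 4423.6 meV².
C_V/k_B = (⟨E²⟩ − ⟨E⟩²)/(kT)² = (4423.6 − 2037.4)/12321 = 0.194.

0.194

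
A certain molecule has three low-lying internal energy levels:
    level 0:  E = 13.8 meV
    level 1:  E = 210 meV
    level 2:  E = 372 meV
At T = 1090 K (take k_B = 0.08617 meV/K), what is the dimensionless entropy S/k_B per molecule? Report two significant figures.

0.44

k_BT = 0.08617 × 1090 K = 93.93 meV.
Eᵢ/kT = 0.1469, 2.236, 3.960.
Z = Σ e^(−Eᵢ/kT) = e^(−0.1469) + e^(−2.236) + e^(−3.960) = 0.8634 + 0.1069 + 0.01906 = 0.9894.
⟨E⟩ = Σ EᵢPᵢ = 41.90 meV.
S/k_B = ln Z + ⟨E⟩/kT = ln(0.9894) + 41.90/93.93 = -0.01066 + 0.4461 = 0.44.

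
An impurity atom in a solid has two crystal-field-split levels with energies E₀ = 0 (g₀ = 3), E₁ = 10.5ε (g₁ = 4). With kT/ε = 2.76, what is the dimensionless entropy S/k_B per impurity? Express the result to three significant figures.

1.24

Eᵢ/kT = 0, 3.8043.
Z = Σ gᵢe^(−Eᵢ/kT) = 3·e^(−0) + 4·e^(−3.8043) = 3.0000 + 0.089099 = 3.0891.
⟨E⟩ = Σ EᵢPᵢ = 0.30285 ε.
S/k_B = ln Z + ⟨E⟩/kT = ln(3.0891) + 0.30285/2.76 = 1.1279 + 0.10973 = 1.24.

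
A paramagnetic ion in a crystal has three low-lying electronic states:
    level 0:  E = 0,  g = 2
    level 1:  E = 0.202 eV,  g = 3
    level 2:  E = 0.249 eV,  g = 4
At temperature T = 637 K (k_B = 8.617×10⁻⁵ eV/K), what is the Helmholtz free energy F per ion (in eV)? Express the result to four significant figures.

-0.04121 eV

k_BT = 8.617×10⁻⁵ × 637 K = 0.0548903 eV.
Eᵢ/kT = 0, 3.68007, 4.53632.
Z = Σ gᵢe^(−Eᵢ/kT) = 2·e^(−0) + 3·e^(−3.68007) + 4·e^(−4.53632) = 2.00000 + 0.0756636 + 0.0428510 = 2.11851.
F = −kT ln Z = −0.0548903 × ln(2.11851) = −0.0548903 × 0.750713 = -0.04121 eV.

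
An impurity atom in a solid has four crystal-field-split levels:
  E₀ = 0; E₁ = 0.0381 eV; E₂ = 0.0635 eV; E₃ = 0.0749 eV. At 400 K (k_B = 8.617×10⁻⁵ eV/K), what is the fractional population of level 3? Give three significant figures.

k_BT = 8.617×10⁻⁵ × 400 K = 0.034468 eV.
Eᵢ/kT = 0, 1.1054, 1.8423, 2.1730.
Z = Σ e^(−Eᵢ/kT) = e^(−0) + e^(−1.1054) + e^(−1.8423) + e^(−2.1730) = 1.0000 + 0.33108 + 0.15845 + 0.11384 = 1.6034.
P₃ = e^(−E₃/kT) / Z = 0.11384/1.6034 = 0.0710.

0.0710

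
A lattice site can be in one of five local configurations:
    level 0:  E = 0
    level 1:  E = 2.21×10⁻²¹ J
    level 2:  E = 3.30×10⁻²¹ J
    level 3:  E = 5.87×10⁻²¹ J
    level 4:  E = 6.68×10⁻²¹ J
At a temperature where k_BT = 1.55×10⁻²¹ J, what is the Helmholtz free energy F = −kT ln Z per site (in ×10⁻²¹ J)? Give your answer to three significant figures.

Eᵢ/kT = 0, 1.4258, 2.1290, 3.7871, 4.3097.
Z = Σ e^(−Eᵢ/kT) = e^(−0) + e^(−1.4258) + e^(−2.1290) + e^(−3.7871) + e^(−4.3097) = 1.0000 + 0.24032 + 0.11896 + 0.022661 + 0.013438 = 1.3954.
F = −kT ln Z = −1.55 × ln(1.3954) = −1.55 × 0.33318 = -0.516 ×10⁻²¹ J.

-0.516 ×10⁻²¹ J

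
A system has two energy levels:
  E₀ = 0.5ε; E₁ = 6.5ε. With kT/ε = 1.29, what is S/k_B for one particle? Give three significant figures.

0.0535

Eᵢ/kT = 0.38760, 5.0388.
Z = Σ e^(−Eᵢ/kT) = e^(−0.38760) + e^(−5.0388) = 0.67868 + 0.0064815 = 0.68516.
⟨E⟩ = Σ EᵢPᵢ = 0.55676 ε.
S/k_B = ln Z + ⟨E⟩/kT = ln(0.68516) + 0.55676/1.29 = -0.37810 + 0.43160 = 0.0535.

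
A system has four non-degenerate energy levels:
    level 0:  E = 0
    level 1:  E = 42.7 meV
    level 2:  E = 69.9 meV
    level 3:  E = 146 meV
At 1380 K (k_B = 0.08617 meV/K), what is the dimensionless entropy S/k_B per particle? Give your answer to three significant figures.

1.30

k_BT = 0.08617 × 1380 K = 118.91 meV.
Eᵢ/kT = 0, 0.35910, 0.58784, 1.2278.
Z = Σ e^(−Eᵢ/kT) = e^(−0) + e^(−0.35910) + e^(−0.58784) + e^(−1.2278) = 1.0000 + 0.69830 + 0.55553 + 0.29294 = 2.5468.
⟨E⟩ = Σ EᵢPᵢ = 43.748 meV.
S/k_B = ln Z + ⟨E⟩/kT = ln(2.5468) + 43.748/118.91 = 0.93484 + 0.36791 = 1.30.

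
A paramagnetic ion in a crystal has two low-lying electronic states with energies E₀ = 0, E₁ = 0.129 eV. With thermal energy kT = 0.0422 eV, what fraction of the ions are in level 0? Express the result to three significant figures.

0.955

Eᵢ/kT = 0, 3.0569.
Z = Σ e^(−Eᵢ/kT) = e^(−0) + e^(−3.0569) = 1.0000 + 0.047033 = 1.0470.
P₀ = e^(−E₀/kT) / Z = 1.0000/1.0470 = 0.955.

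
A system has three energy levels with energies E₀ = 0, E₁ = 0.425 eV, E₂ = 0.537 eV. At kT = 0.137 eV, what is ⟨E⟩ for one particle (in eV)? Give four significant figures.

Eᵢ/kT = 0, 3.10219, 3.91971.
Z = Σ e^(−Eᵢ/kT) = e^(−0) + e^(−3.10219) + e^(−3.91971) = 1.00000 + 0.0449507 + 0.0198468 = 1.06480.
⟨E⟩ = Σ Eᵢ e^(−Eᵢ/kT) / Z = (0·1.00000 + 0.425·0.0449507 + 0.537·0.0198468) / 1.06480 = 0.02795 eV.

0.02795 eV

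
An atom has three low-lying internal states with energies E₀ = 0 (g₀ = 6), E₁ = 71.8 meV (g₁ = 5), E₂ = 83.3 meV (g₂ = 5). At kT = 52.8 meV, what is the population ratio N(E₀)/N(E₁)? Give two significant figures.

4.7

n₀/n₁ = (g₀/g₁) exp[−(E₀−E₁)/kT] = (6/5) × exp(−(-71.8 meV)/(52.8 meV)) = (6/5) × exp(1.360) = 4.7.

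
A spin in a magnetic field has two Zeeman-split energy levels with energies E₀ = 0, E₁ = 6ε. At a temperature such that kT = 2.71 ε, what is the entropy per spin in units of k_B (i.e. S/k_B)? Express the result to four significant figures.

Eᵢ/kT = 0, 2.21402.
Z = Σ e^(−Eᵢ/kT) = e^(−0) + e^(−2.21402) = 1.00000 + 0.109261 = 1.10926.
⟨E⟩ = Σ EᵢPᵢ = 0.590994 ε.
S/k_B = ln Z + ⟨E⟩/kT = ln(1.10926) + 0.590994/2.71 = 0.103693 + 0.218079 = 0.3218.

0.3218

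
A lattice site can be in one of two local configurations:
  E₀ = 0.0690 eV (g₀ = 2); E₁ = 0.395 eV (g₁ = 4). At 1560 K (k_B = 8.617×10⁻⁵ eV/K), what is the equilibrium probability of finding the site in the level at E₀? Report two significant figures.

0.85

k_BT = 8.617×10⁻⁵ × 1560 K = 0.1344 eV.
Eᵢ/kT = 0.5134, 2.939.
Z = Σ gᵢe^(−Eᵢ/kT) = 2·e^(−0.5134) + 4·e^(−2.939) = 1.197 + 0.2117 = 1.409.
P₀ = g₀ e^(−E₀/kT) / Z = 1.197/1.409 = 0.85.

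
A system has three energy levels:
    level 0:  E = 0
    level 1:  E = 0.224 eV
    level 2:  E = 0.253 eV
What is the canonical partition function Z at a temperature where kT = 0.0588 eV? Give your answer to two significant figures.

Z = 1.0

Eᵢ/kT = 0, 3.810, 4.303.
Z = Σ e^(−Eᵢ/kT) = e^(−0) + e^(−3.810) + e^(−4.303) = 1.000 + 0.02215 + 0.01353 = 1.036.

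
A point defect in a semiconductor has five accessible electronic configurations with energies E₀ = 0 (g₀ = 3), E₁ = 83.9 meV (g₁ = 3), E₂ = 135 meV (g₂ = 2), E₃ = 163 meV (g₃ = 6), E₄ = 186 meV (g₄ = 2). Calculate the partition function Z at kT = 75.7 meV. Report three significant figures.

Z = 5.19

Eᵢ/kT = 0, 1.1083, 1.7834, 2.1532, 2.4571.
Z = Σ gᵢe^(−Eᵢ/kT) = 3·e^(−0) + 3·e^(−1.1083) + 2·e^(−1.7834) + 6·e^(−2.1532) + 2·e^(−2.4571) = 3.0000 + 0.99036 + 0.33613 + 0.69667 + 0.17137 = 5.1945.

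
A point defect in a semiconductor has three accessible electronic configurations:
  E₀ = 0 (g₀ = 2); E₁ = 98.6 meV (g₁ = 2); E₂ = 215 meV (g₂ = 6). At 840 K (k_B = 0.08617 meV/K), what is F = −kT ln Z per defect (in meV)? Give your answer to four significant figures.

k_BT = 0.08617 × 840 K = 72.3828 meV.
Eᵢ/kT = 0, 1.36220, 2.97032.
Z = Σ gᵢe^(−Eᵢ/kT) = 2·e^(−0) + 2·e^(−1.36220) + 6·e^(−2.97032) = 2.00000 + 0.512193 + 0.307721 = 2.81991.
F = −kT ln Z = −72.3828 × ln(2.81991) = −72.3828 × 1.03670 = -75.04 meV.

-75.04 meV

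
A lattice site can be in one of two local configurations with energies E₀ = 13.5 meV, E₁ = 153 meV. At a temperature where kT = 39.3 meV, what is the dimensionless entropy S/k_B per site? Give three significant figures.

Eᵢ/kT = 0.34351, 3.8931.
Z = Σ e^(−Eᵢ/kT) = e^(−0.34351) + e^(−3.8931) = 0.70928 + 0.020382 = 0.72966.
⟨E⟩ = Σ EᵢPᵢ = 17.397 meV.
S/k_B = ln Z + ⟨E⟩/kT = ln(0.72966) + 17.397/39.3 = -0.31518 + 0.44267 = 0.127.

0.127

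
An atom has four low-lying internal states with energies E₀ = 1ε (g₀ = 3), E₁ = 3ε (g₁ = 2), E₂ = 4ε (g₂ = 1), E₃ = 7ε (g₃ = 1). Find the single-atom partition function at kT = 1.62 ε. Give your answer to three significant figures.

Z = 2.03

Eᵢ/kT = 0.61728, 1.8519, 2.4691, 4.3210.
Z = Σ gᵢe^(−Eᵢ/kT) = 3·e^(−0.61728) + 2·e^(−1.8519) + 1·e^(−2.4691) + 1·e^(−4.3210) = 1.6182 + 0.31388 + 0.084661 + 0.013287 = 2.0300.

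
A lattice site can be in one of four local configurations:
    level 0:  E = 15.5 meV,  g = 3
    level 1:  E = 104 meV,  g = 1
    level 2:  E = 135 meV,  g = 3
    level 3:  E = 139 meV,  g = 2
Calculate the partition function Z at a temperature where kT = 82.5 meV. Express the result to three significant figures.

Eᵢ/kT = 0.18788, 1.2606, 1.6364, 1.6848.
Z = Σ gᵢe^(−Eᵢ/kT) = 3·e^(−0.18788) + 1·e^(−1.2606) + 3·e^(−1.6364) + 2·e^(−1.6848) = 2.4861 + 0.28348 + 0.58404 + 0.37096 = 3.7246.

Z = 3.72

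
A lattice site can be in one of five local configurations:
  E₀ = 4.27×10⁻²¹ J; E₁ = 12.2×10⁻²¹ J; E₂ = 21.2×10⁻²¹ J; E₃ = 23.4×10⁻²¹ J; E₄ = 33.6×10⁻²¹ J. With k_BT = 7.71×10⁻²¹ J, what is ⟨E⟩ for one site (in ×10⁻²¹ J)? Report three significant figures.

8.70 ×10⁻²¹ J

Eᵢ/kT = 0.55383, 1.5824, 2.7497, 3.0350, 4.3580.
Z = Σ e^(−Eᵢ/kT) = e^(−0.55383) + e^(−1.5824) + e^(−2.7497) + e^(−3.0350) + e^(−4.3580) = 0.57474 + 0.20548 + 0.063947 + 0.048075 + 0.012804 = 0.90505.
⟨E⟩ = Σ Eᵢ e^(−Eᵢ/kT) / Z = (4.27·0.57474 + 12.2·0.20548 + 21.2·0.063947 + 23.4·0.048075 + 33.6·0.012804) / 0.90505 = 8.70 ×10⁻²¹ J.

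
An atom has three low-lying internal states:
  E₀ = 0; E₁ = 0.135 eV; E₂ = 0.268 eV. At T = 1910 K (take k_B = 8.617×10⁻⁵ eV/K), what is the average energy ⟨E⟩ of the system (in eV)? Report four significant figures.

0.06846 eV

k_BT = 8.617×10⁻⁵ × 1910 K = 0.164585 eV.
Eᵢ/kT = 0, 0.820245, 1.62834.
Z = Σ e^(−Eᵢ/kT) = e^(−0) + e^(−0.820245) + e^(−1.62834) = 1.00000 + 0.440324 + 0.196255 = 1.63658.
⟨E⟩ = Σ Eᵢ e^(−Eᵢ/kT) / Z = (0·1.00000 + 0.135·0.440324 + 0.268·0.196255) / 1.63658 = 0.06846 eV.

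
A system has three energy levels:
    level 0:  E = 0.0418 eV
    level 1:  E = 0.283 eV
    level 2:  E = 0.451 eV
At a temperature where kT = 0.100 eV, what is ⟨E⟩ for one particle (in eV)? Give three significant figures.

Eᵢ/kT = 0.41800, 2.8300, 4.5100.
Z = Σ e^(−Eᵢ/kT) = e^(−0.41800) + e^(−2.8300) + e^(−4.5100) = 0.65836 + 0.059013 + 0.010998 = 0.72837.
⟨E⟩ = Σ Eᵢ e^(−Eᵢ/kT) / Z = (0.0418·0.65836 + 0.283·0.059013 + 0.451·0.010998) / 0.72837 = 0.0675 eV.

0.0675 eV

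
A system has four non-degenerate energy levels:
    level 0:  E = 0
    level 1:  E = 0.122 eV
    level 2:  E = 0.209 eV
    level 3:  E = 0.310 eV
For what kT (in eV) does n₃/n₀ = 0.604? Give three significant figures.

0.615 eV

n₃/n₀ = exp[−(E₃−E₀)/kT] = 0.604.
⇒ (E₃−E₀)/kT = ln(1/0.604) = ln(1.6556) = 0.50416.
kT = 0.310 eV / 0.50416 = 0.615 eV.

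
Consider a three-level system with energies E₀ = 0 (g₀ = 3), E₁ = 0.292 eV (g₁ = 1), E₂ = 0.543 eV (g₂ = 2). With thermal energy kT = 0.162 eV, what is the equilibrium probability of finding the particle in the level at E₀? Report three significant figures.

0.927

Eᵢ/kT = 0, 1.8025, 3.3519.
Z = Σ gᵢe^(−Eᵢ/kT) = 3·e^(−0) + 1·e^(−1.8025) + 2·e^(−3.3519) = 3.0000 + 0.16489 + 0.070036 = 3.2349.
P₀ = g₀ e^(−E₀/kT) / Z = 3.0000/3.2349 = 0.927.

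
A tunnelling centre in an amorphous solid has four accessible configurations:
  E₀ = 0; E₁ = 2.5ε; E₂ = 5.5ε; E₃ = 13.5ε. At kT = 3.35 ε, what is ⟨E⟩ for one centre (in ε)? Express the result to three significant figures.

1.48 ε

Eᵢ/kT = 0, 0.74627, 1.6418, 4.0299.
Z = Σ e^(−Eᵢ/kT) = e^(−0) + e^(−0.74627) + e^(−1.6418) + e^(−4.0299) = 1.0000 + 0.47413 + 0.19363 + 0.017776 = 1.6855.
⟨E⟩ = Σ Eᵢ e^(−Eᵢ/kT) / Z = (0·1.0000 + 2.5·0.47413 + 5.5·0.19363 + 13.5·0.017776) / 1.6855 = 1.48 ε.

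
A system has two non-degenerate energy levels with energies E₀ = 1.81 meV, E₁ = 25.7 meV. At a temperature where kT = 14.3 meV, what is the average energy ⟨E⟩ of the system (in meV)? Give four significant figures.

Eᵢ/kT = 0.126573, 1.79720.
Z = Σ e^(−Eᵢ/kT) = e^(−0.126573) + e^(−1.79720) = 0.881110 + 0.165762 = 1.04687.
⟨E⟩ = Σ Eᵢ e^(−Eᵢ/kT) / Z = (1.81·0.881110 + 25.7·0.165762) / 1.04687 = 5.593 meV.

5.593 meV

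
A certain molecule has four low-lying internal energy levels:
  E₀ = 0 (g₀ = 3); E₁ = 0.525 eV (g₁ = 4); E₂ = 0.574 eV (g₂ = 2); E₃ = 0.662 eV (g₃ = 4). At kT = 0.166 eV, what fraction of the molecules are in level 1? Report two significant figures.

0.051

Eᵢ/kT = 0, 3.163, 3.458, 3.988.
Z = Σ gᵢe^(−Eᵢ/kT) = 3·e^(−0) + 4·e^(−3.163) + 2·e^(−3.458) + 4·e^(−3.988) = 3.000 + 0.1692 + 0.06299 + 0.07415 = 3.306.
P₁ = g₁ e^(−E₁/kT) / Z = 0.1692/3.306 = 0.051.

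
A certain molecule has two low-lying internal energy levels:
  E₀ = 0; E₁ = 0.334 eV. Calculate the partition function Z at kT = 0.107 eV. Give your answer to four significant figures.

Z = 1.044

Eᵢ/kT = 0, 3.12150.
Z = Σ e^(−Eᵢ/kT) = e^(−0) + e^(−3.12150) = 1.00000 + 0.0440910 = 1.04409.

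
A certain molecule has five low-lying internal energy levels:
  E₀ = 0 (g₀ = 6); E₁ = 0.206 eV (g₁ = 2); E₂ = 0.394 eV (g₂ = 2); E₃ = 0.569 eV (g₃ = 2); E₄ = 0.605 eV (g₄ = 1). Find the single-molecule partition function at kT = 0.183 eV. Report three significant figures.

Eᵢ/kT = 0, 1.1257, 2.1530, 3.1093, 3.3060.
Z = Σ gᵢe^(−Eᵢ/kT) = 6·e^(−0) + 2·e^(−1.1257) + 2·e^(−2.1530) + 2·e^(−3.1093) + 1·e^(−3.3060) = 6.0000 + 0.64885 + 0.23227 + 0.089264 + 0.036663 = 7.0070.

Z = 7.01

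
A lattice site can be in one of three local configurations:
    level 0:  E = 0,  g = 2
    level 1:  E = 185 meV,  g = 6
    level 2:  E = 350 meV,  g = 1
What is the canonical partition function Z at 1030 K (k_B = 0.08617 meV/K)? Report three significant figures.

Z = 2.77

k_BT = 0.08617 × 1030 K = 88.755 meV.
Eᵢ/kT = 0, 2.0844, 3.9434.
Z = Σ gᵢe^(−Eᵢ/kT) = 2·e^(−0) + 6·e^(−2.0844) + 1·e^(−3.9434) = 2.0000 + 0.74629 + 0.019382 = 2.7657.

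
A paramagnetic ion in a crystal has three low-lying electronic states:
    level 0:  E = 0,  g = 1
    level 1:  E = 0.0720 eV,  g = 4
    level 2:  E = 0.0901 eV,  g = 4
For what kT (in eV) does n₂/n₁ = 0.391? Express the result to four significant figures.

n₂/n₁ = (g₂/g₁) exp[−(E₂−E₁)/kT] = 0.391.
⇒ (E₂−E₁)/kT = ln((4/4)/0.391) = ln(2.55754) = 0.939046.
kT = 0.0181 eV / 0.939046 = 0.01927 eV.

0.01927 eV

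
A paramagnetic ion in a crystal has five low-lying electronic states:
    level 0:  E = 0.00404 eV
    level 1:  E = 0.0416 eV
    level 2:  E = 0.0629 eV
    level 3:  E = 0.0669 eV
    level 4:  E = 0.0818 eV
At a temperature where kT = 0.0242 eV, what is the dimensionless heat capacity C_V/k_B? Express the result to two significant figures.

1.0

Eᵢ/kT = 0.1669, 1.719, 2.599, 2.764, 3.380.
Z = Σ e^(−Eᵢ/kT) = e^(−0.1669) + e^(−1.719) + e^(−2.599) + e^(−2.764) + e^(−3.380) = 0.8463 + 0.1792 + 0.07435 + 0.06304 + 0.03405 = 1.197.
⟨E⟩ = 0.01884 eV, ⟨E²⟩ = 0.0009424 eV².
C_V/k_B = (⟨E²⟩ − ⟨E⟩²)/(kT)² = (0.0009424 − 0.0003549)/0.0005856 = 1.0.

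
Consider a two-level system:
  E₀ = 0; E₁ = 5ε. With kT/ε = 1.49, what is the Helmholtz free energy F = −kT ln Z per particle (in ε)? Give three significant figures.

-0.0511 ε

Eᵢ/kT = 0, 3.3557.
Z = Σ e^(−Eᵢ/kT) = e^(−0) + e^(−3.3557) = 1.0000 + 0.034885 = 1.0349.
F = −kT ln Z = −1.49 × ln(1.0349) = −1.49 × 0.034305 = -0.0511 ε.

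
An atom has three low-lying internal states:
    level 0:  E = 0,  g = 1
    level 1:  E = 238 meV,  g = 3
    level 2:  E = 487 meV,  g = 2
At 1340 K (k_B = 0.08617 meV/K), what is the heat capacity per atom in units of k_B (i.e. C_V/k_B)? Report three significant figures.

k_BT = 0.08617 × 1340 K = 115.47 meV.
Eᵢ/kT = 0, 2.0611, 4.2175.
Z = Σ gᵢe^(−Eᵢ/kT) = 1·e^(−0) + 3·e^(−2.0611) + 2·e^(−4.2175) = 1.0000 + 0.38194 + 0.029471 = 1.4114.
⟨E⟩ = 74.574 meV, ⟨E²⟩ = 20281 meV².
C_V/k_B = (⟨E²⟩ − ⟨E⟩²)/(kT)² = (20281 − 5561.3)/13333 = 1.10.

1.10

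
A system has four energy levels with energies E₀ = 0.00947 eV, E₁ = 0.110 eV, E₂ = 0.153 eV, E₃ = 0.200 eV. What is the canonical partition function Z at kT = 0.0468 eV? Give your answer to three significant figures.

Z = 0.964

Eᵢ/kT = 0.20235, 2.3504, 3.2692, 4.2735.
Z = Σ e^(−Eᵢ/kT) = e^(−0.20235) + e^(−2.3504) + e^(−3.2692) + e^(−4.2735) = 0.81681 + 0.095331 + 0.038037 + 0.013933 = 0.96411.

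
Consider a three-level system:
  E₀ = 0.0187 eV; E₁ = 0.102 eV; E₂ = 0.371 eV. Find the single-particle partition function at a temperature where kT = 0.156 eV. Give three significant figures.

Eᵢ/kT = 0.11987, 0.65385, 2.3782.
Z = Σ e^(−Eᵢ/kT) = e^(−0.11987) + e^(−0.65385) + e^(−2.3782) = 0.88704 + 0.52004 + 0.092717 = 1.4998.

Z = 1.50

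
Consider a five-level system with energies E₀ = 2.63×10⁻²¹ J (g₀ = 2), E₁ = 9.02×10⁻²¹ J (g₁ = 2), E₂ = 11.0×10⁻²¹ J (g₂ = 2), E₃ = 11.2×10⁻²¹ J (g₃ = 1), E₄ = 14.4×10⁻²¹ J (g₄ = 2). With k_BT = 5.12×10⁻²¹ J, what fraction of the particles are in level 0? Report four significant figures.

Eᵢ/kT = 0.513672, 1.76172, 2.14844, 2.18750, 2.81250.
Z = Σ gᵢe^(−Eᵢ/kT) = 2·e^(−0.513672) + 2·e^(−1.76172) + 2·e^(−2.14844) + 1·e^(−2.18750) + 2·e^(−2.81250) = 1.19659 + 0.343498 + 0.233332 + 0.112197 + 0.120109 = 2.00573.
P₀ = g₀ e^(−E₀/kT) / Z = 1.19659/2.00573 = 0.5966.

0.5966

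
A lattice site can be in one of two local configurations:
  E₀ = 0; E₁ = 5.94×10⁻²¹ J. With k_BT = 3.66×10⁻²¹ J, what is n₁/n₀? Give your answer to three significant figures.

n₁/n₀ = exp[−(E₁−E₀)/kT] = exp(−(5.94 ×10⁻²¹ J)/(3.66 ×10⁻²¹ J)) = exp(-1.6230) = 0.197.

0.197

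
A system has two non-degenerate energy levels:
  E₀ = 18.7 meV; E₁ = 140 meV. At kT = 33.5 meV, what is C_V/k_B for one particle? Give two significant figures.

Eᵢ/kT = 0.5582, 4.179.
Z = Σ e^(−Eᵢ/kT) = e^(−0.5582) + e^(−4.179) = 0.5722 + 0.01531 = 0.5875.
⟨E⟩ = 21.86 meV, ⟨E²⟩ = 851.4 meV².
C_V/k_B = (⟨E²⟩ − ⟨E⟩²)/(kT)² = (851.4 − 477.9)/1122 = 0.33.

0.33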